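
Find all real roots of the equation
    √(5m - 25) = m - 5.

m = 5 or m = 10

Square both sides: 5m - 25 = (m - 5)².
Expand and rearrange: m² - 15m + 50 = 0.
Solving gives m = 10 or m = 5.
Check each candidate in the original equation:
  m = 10: √(25) = 5, while m - 5 = 5 — valid.
  m = 5: √(0) = 0, while m - 5 = 0 — valid.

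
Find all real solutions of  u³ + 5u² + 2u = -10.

u = -5

Rearrange: u³ + 5u² + 2u + 10 = 0.
Possible rational roots are divisors of 10. Testing u = -5 gives 0, so (u + 5) is a factor.
Divide: u³ + 5u² + 2u + 10 = (u + 5)(u² + 2).
The quadratic u² + 2 has discriminant -8 < 0, so no further real roots.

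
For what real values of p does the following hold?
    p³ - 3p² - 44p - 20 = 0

p = -5 or p = -0.4721 or p = 8.4721

Possible rational roots are divisors of -20. Testing p = -5 gives 0, so (p + 5) is a factor.
Divide: p³ - 3p² - 44p - 20 = (p + 5)(p² - 8p - 4).
Apply the quadratic formula to p² - 8p - 4 = 0: p = (8 ± √80)/2, i.e. p ≈ 8.4721 or p ≈ -0.4721.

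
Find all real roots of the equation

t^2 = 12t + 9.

t = -0.7082 or t = 12.7082

Rearrange to standard form: t^2 - 12t - 9 = 0.
Discriminant: (-12)^2 - 4*1*(-9) = 180.
Quadratic formula: t = (12 +/- sqrt(180)) / 2.
So t = 6 + 3*sqrt(5) ~= 12.7082 or t = 6 - 3*sqrt(5) ~= -0.7082.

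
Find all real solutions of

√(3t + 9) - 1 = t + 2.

Isolate the radical: √(3t + 9) = t + 3.
Square both sides: 3t + 9 = (t + 3)².
Expand and rearrange: t² + 3t = 0.
Solving gives t = 0 or t = -3.
Check each candidate in the original equation:
  t = 0: √(9) = 3, while t + 3 = 3 — valid.
  t = -3: √(0) = 0, while t + 3 = 0 — valid.

t = -3 or t = 0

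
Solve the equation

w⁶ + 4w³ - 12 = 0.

w = -1.8171 or w = 1.2599

Let u = w³. The equation becomes u² + 4u - 12 = 0.
Factor: (u - 2)(u + 6) = 0, so u = 2 or u = -6.
w³ = 2 gives w = ∛(2) ≈ 1.2599.
w³ = -6 gives w = -∛(6) ≈ -1.8171.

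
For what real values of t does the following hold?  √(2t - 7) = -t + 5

t = 4

Square both sides: 2t - 7 = (-t + 5)².
Expand and rearrange: t² - 12t + 32 = 0.
Solving gives t = 8 or t = 4.
Check each candidate in the original equation:
  t = 8: √(9) = 3, while -t + 5 = -3 — extraneous.
  t = 4: √(1) = 1, while -t + 5 = 1 — valid.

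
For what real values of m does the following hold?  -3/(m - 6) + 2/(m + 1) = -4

m = -1.4543 or m = 6.7043

Multiply both sides by (m - 6)(m + 1):
-3(m + 1) + 2(m - 6) = -4(m - 6)(m + 1).
Expand and collect terms: -4m^2 + 21m + 39 = 0.
By the quadratic formula, m = (-21 +/- sqrt(1065)) / -8, so m ~= -1.4543 or m ~= 6.7043.
Neither value makes a denominator zero (m != 6, m != -1), so both are valid.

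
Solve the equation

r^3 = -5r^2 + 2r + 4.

r = -5.2361 or r = -0.7639 or r = 1

Rearrange: r^3 + 5r^2 - 2r - 4 = 0.
Possible rational roots are divisors of -4. Testing r = 1 gives 0, so (r - 1) is a factor.
Divide: r^3 + 5r^2 - 2r - 4 = (r - 1)(r^2 + 6r + 4).
Apply the quadratic formula to r^2 + 6r + 4 = 0: r = (-6 +/- sqrt(20))/2, i.e. r ~= -0.7639 or r ~= -5.2361.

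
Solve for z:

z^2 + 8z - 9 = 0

Factor: (z + 9)(z - 1) = 0.
So z = -9 or z = 1.

z = -9 or z = 1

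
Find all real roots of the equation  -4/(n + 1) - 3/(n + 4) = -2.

n = -3.2122 or n = 1.7122

Multiply both sides by (n + 1)(n + 4):
-4(n + 4) - 3(n + 1) = -2(n + 1)(n + 4).
Expand and collect terms: -2n² - 3n + 11 = 0.
By the quadratic formula, n = (3 ± √97) / -4, so n ≈ -3.2122 or n ≈ 1.7122.
Neither value makes a denominator zero (n ≠ -1, n ≠ -4), so both are valid.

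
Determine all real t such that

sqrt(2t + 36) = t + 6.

t = 0

Square both sides: 2t + 36 = (t + 6)^2.
Expand and rearrange: t^2 + 10t = 0.
Solving gives t = 0 or t = -10.
Check each candidate in the original equation:
  t = 0: sqrt(36) = 6, while t + 6 = 6 — valid.
  t = -10: sqrt(16) = 4, while t + 6 = -4 — extraneous.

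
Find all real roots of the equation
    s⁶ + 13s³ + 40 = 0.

s = -2 or s = -1.71

Let u = s³. The equation becomes u² + 13u + 40 = 0.
Factor: (u + 8)(u + 5) = 0, so u = -8 or u = -5.
s³ = -8 gives s = -2.
s³ = -5 gives s = -∛(5) ≈ -1.71.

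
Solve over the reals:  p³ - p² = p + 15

Rearrange: p³ - p² - p - 15 = 0.
Possible rational roots are divisors of -15. Testing p = 3 gives 0, so (p - 3) is a factor.
Divide: p³ - p² - p - 15 = (p - 3)(p² + 2p + 5).
The quadratic p² + 2p + 5 has discriminant -16 < 0, so no further real roots.

p = 3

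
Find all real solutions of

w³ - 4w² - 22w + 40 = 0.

Possible rational roots are divisors of 40. Testing w = -4 gives 0, so (w + 4) is a factor.
Divide: w³ - 4w² - 22w + 40 = (w + 4)(w² - 8w + 10).
Apply the quadratic formula to w² - 8w + 10 = 0: w = (8 ± √24)/2, i.e. w ≈ 6.4495 or w ≈ 1.5505.

w = -4 or w = 1.5505 or w = 6.4495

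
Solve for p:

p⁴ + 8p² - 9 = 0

Let u = p². The equation becomes u² + 8u - 9 = 0.
Factor: (u + 9)(u - 1) = 0, so u = -9 or u = 1.
p² = -9 < 0 has no real solution.
p² = 1 gives p = ±1.

p = -1 or p = 1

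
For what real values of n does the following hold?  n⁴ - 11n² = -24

Let u = n². The equation becomes u² - 11u + 24 = 0.
Factor: (u - 8)(u - 3) = 0, so u = 8 or u = 3.
n² = 8 gives n = ±2·√(2) ≈ ±2.8284.
n² = 3 gives n = ±√(3) ≈ ±1.7321.

n = -2.8284 or n = -1.7321 or n = 1.7321 or n = 2.8284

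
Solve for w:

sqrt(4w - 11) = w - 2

Square both sides: 4w - 11 = (w - 2)^2.
Expand and rearrange: w^2 - 8w + 15 = 0.
Solving gives w = 5 or w = 3.
Check each candidate in the original equation:
  w = 5: sqrt(9) = 3, while w - 2 = 3 — valid.
  w = 3: sqrt(1) = 1, while w - 2 = 1 — valid.

w = 3 or w = 5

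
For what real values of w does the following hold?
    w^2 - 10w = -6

w = 0.6411 or w = 9.3589

Rearrange to standard form: w^2 - 10w + 6 = 0.
Discriminant: (-10)^2 - 4*1*6 = 76.
Quadratic formula: w = (10 +/- sqrt(76)) / 2.
So w = sqrt(19) + 5 ~= 9.3589 or w = 5 - sqrt(19) ~= 0.6411.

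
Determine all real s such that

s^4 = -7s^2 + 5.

s = -0.8083 or s = 0.8083

Let u = s^2. The equation becomes u^2 + 7u - 5 = 0.
By the quadratic formula, u = -7/2 + sqrt(69)/2 or u = -sqrt(69)/2 - 7/2.
s^2 = -7/2 + sqrt(69)/2 gives s = +/-sqrt(-7/2 + sqrt(69)/2) ~= +/-0.8083.
s^2 = -sqrt(69)/2 - 7/2 < 0 has no real solution.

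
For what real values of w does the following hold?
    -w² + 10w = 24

w = 4 or w = 6

Bring every term to one side: -w² + 10w - 24 = 0.
Factor: -1(w - 6)(w - 4) = 0.
So w = 6 or w = 4.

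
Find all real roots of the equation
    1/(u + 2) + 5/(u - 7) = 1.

Multiply both sides by (u + 2)(u - 7):
(u - 7) + 5(u + 2) = (u + 2)(u - 7).
Expand and collect terms: u^2 - 11u - 17 = 0.
By the quadratic formula, u = (11 +/- sqrt(189)) / 2, so u ~= 12.3739 or u ~= -1.3739.
Neither value makes a denominator zero (u != -2, u != 7), so both are valid.

u = -1.3739 or u = 12.3739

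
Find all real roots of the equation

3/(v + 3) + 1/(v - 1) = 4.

v = -2.3028 or v = 1.3028

Multiply both sides by (v + 3)(v - 1):
3(v - 1) + (v + 3) = 4(v + 3)(v - 1).
Expand and collect terms: 4v² + 4v - 12 = 0.
By the quadratic formula, v = (-4 ± √208) / 8, so v ≈ 1.3028 or v ≈ -2.3028.
Neither value makes a denominator zero (v ≠ -3, v ≠ 1), so both are valid.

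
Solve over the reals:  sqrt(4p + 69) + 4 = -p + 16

Isolate the radical: sqrt(4p + 69) = -p + 12.
Square both sides: 4p + 69 = (-p + 12)^2.
Expand and rearrange: p^2 - 28p + 75 = 0.
Solving gives p = 25 or p = 3.
Check each candidate in the original equation:
  p = 25: sqrt(169) = 13, while -p + 12 = -13 — extraneous.
  p = 3: sqrt(81) = 9, while -p + 12 = 9 — valid.

p = 3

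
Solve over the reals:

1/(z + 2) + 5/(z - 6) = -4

z = -2.2944 or z = 4.7944

Multiply both sides by (z + 2)(z - 6):
(z - 6) + 5(z + 2) = -4(z + 2)(z - 6).
Expand and collect terms: -4z² + 10z + 44 = 0.
By the quadratic formula, z = (-10 ± √804) / -8, so z ≈ -2.2944 or z ≈ 4.7944.
Neither value makes a denominator zero (z ≠ -2, z ≠ 6), so both are valid.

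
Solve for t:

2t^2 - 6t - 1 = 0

t = -0.1583 or t = 3.1583

Discriminant: (-6)^2 - 4*2*(-1) = 44.
Quadratic formula: t = (6 +/- sqrt(44)) / 4.
So t = 3/2 + sqrt(11)/2 ~= 3.1583 or t = 3/2 - sqrt(11)/2 ~= -0.1583.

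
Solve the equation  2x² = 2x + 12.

Bring every term to one side: 2x² - 2x - 12 = 0.
Factor: 2(x + 2)(x - 3) = 0.
So x = -2 or x = 3.

x = -2 or x = 3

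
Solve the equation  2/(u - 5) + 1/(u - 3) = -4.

Multiply both sides by (u - 5)(u - 3):
2(u - 3) + (u - 5) = -4(u - 5)(u - 3).
Expand and collect terms: -4u² + 29u - 49 = 0.
By the quadratic formula, u = (-29 ± √57) / -8, so u ≈ 2.6813 or u ≈ 4.5687.
Neither value makes a denominator zero (u ≠ 5, u ≠ 3), so both are valid.

u = 2.6813 or u = 4.5687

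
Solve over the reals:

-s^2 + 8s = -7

s = -0.7958 or s = 8.7958

Rearrange to standard form: -s^2 + 8s + 7 = 0.
Discriminant: (8)^2 - 4*(-1)*7 = 92.
Quadratic formula: s = (-8 +/- sqrt(92)) / (-2).
So s = 4 - sqrt(23) ~= -0.7958 or s = 4 + sqrt(23) ~= 8.7958.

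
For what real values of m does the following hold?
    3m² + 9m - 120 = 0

Factor: 3(m - 5)(m + 8) = 0.
So m = 5 or m = -8.

m = -8 or m = 5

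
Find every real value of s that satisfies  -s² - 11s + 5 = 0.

Discriminant: (-11)² − 4·(-1)·5 = 141.
Quadratic formula: s = (11 ± √141) / (-2).
So s = -√(141)/2 - 11/2 ≈ -11.4372 or s = -11/2 + √(141)/2 ≈ 0.4372.

s = -11.4372 or s = 0.4372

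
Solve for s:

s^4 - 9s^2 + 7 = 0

Let u = s^2. The equation becomes u^2 - 9u + 7 = 0.
By the quadratic formula, u = sqrt(53)/2 + 9/2 or u = 9/2 - sqrt(53)/2.
s^2 = sqrt(53)/2 + 9/2 gives s = +/-sqrt(sqrt(53)/2 + 9/2) ~= +/-2.8531.
s^2 = 9/2 - sqrt(53)/2 gives s = +/-sqrt(9/2 - sqrt(53)/2) ~= +/-0.9273.

s = -2.8531 or s = -0.9273 or s = 0.9273 or s = 2.8531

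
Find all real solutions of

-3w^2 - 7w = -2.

Rearrange to standard form: -3w^2 - 7w + 2 = 0.
Discriminant: (-7)^2 - 4*(-3)*2 = 73.
Quadratic formula: w = (7 +/- sqrt(73)) / (-6).
So w = -sqrt(73)/6 - 7/6 ~= -2.5907 or w = -7/6 + sqrt(73)/6 ~= 0.2573.

w = -2.5907 or w = 0.2573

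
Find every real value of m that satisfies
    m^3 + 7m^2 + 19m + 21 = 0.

Possible rational roots are divisors of 21. Testing m = -3 gives 0, so (m + 3) is a factor.
Divide: m^3 + 7m^2 + 19m + 21 = (m + 3)(m^2 + 4m + 7).
The quadratic m^2 + 4m + 7 has discriminant -12 < 0, so no further real roots.

m = -3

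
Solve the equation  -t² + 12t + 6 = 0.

t = -0.4807 or t = 12.4807

Discriminant: (12)² − 4·(-1)·6 = 168.
Quadratic formula: t = (-12 ± √168) / (-2).
So t = 6 - √(42) ≈ -0.4807 or t = 6 + √(42) ≈ 12.4807.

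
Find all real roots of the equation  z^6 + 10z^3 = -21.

Let u = z^3. The equation becomes u^2 + 10u + 21 = 0.
Factor: (u + 3)(u + 7) = 0, so u = -3 or u = -7.
z^3 = -3 gives z = -(3)^(1/3) ~= -1.4422.
z^3 = -7 gives z = -(7)^(1/3) ~= -1.9129.

z = -1.9129 or z = -1.4422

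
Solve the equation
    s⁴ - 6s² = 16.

Let u = s². The equation becomes u² - 6u - 16 = 0.
Factor: (u + 2)(u - 8) = 0, so u = -2 or u = 8.
s² = -2 < 0 has no real solution.
s² = 8 gives s = ±2·√(2) ≈ ±2.8284.

s = -2.8284 or s = 2.8284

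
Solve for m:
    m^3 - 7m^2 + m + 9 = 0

m = -1 or m = 1.3542 or m = 6.6458

Possible rational roots are divisors of 9. Testing m = -1 gives 0, so (m + 1) is a factor.
Divide: m^3 - 7m^2 + m + 9 = (m + 1)(m^2 - 8m + 9).
Apply the quadratic formula to m^2 - 8m + 9 = 0: m = (8 +/- sqrt(28))/2, i.e. m ~= 6.6458 or m ~= 1.3542.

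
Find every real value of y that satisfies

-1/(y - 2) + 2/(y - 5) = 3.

y = 1.723 or y = 5.6103

Multiply both sides by (y - 2)(y - 5):
-(y - 5) + 2(y - 2) = 3(y - 2)(y - 5).
Expand and collect terms: 3y^2 - 22y + 29 = 0.
By the quadratic formula, y = (22 +/- sqrt(136)) / 6, so y ~= 5.6103 or y ~= 1.723.
Neither value makes a denominator zero (y != 2, y != 5), so both are valid.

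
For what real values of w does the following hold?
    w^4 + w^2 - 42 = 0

w = -2.4495 or w = 2.4495

Let u = w^2. The equation becomes u^2 + u - 42 = 0.
Factor: (u + 7)(u - 6) = 0, so u = -7 or u = 6.
w^2 = -7 < 0 has no real solution.
w^2 = 6 gives w = +/-sqrt(6) ~= +/-2.4495.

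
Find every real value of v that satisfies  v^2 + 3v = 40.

v = -8 or v = 5

Bring every term to one side: v^2 + 3v - 40 = 0.
Factor: (v - 5)(v + 8) = 0.
So v = 5 or v = -8.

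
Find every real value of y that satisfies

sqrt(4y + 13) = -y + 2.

y = -1

Square both sides: 4y + 13 = (-y + 2)^2.
Expand and rearrange: y^2 - 8y - 9 = 0.
Solving gives y = 9 or y = -1.
Check each candidate in the original equation:
  y = 9: sqrt(49) = 7, while -y + 2 = -7 — extraneous.
  y = -1: sqrt(9) = 3, while -y + 2 = 3 — valid.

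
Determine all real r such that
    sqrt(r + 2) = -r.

r = -1

Square both sides: r + 2 = (-r)^2.
Expand and rearrange: r^2 - r - 2 = 0.
Solving gives r = 2 or r = -1.
Check each candidate in the original equation:
  r = 2: sqrt(4) = 2, while -r = -2 — extraneous.
  r = -1: sqrt(1) = 1, while -r = 1 — valid.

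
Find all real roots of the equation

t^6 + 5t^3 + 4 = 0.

Let u = t^3. The equation becomes u^2 + 5u + 4 = 0.
Factor: (u + 4)(u + 1) = 0, so u = -4 or u = -1.
t^3 = -4 gives t = -(4)^(1/3) ~= -1.5874.
t^3 = -1 gives t = -1.

t = -1.5874 or t = -1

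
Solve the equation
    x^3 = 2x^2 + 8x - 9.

x = -2.5414 or x = 1 or x = 3.5414

Rearrange: x^3 - 2x^2 - 8x + 9 = 0.
Possible rational roots are divisors of 9. Testing x = 1 gives 0, so (x - 1) is a factor.
Divide: x^3 - 2x^2 - 8x + 9 = (x - 1)(x^2 - x - 9).
Apply the quadratic formula to x^2 - x - 9 = 0: x = (1 +/- sqrt(37))/2, i.e. x ~= 3.5414 or x ~= -2.5414.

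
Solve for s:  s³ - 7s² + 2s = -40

Rearrange: s³ - 7s² + 2s + 40 = 0.
Possible rational roots are divisors of 40. Testing s = 5 gives 0, so (s - 5) is a factor.
Divide: s³ - 7s² + 2s + 40 = (s - 5)(s² - 2s - 8).
Factor the quadratic: s = 4 or s = -2.

s = -2 or s = 4 or s = 5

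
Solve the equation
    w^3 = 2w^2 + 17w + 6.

Rearrange: w^3 - 2w^2 - 17w - 6 = 0.
Possible rational roots are divisors of -6. Testing w = -3 gives 0, so (w + 3) is a factor.
Divide: w^3 - 2w^2 - 17w - 6 = (w + 3)(w^2 - 5w - 2).
Apply the quadratic formula to w^2 - 5w - 2 = 0: w = (5 +/- sqrt(33))/2, i.e. w ~= 5.3723 or w ~= -0.3723.

w = -3 or w = -0.3723 or w = 5.3723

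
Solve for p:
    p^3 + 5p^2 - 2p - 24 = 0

Possible rational roots are divisors of -24. Testing p = -3 gives 0, so (p + 3) is a factor.
Divide: p^3 + 5p^2 - 2p - 24 = (p + 3)(p^2 + 2p - 8).
Factor the quadratic: p = 2 or p = -4.

p = -4 or p = -3 or p = 2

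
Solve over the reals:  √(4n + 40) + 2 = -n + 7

n = -1

Isolate the radical: √(4n + 40) = -n + 5.
Square both sides: 4n + 40 = (-n + 5)².
Expand and rearrange: n² - 14n - 15 = 0.
Solving gives n = 15 or n = -1.
Check each candidate in the original equation:
  n = 15: √(100) = 10, while -n + 5 = -10 — extraneous.
  n = -1: √(36) = 6, while -n + 5 = 6 — valid.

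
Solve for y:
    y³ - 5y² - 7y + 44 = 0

Possible rational roots are divisors of 44. Testing y = 4 gives 0, so (y - 4) is a factor.
Divide: y³ - 5y² - 7y + 44 = (y - 4)(y² - y - 11).
Apply the quadratic formula to y² - y - 11 = 0: y = (1 ± √45)/2, i.e. y ≈ 3.8541 or y ≈ -2.8541.

y = -2.8541 or y = 3.8541 or y = 4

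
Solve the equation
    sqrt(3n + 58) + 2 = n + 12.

n = -3

Isolate the radical: sqrt(3n + 58) = n + 10.
Square both sides: 3n + 58 = (n + 10)^2.
Expand and rearrange: n^2 + 17n + 42 = 0.
Solving gives n = -3 or n = -14.
Check each candidate in the original equation:
  n = -3: sqrt(49) = 7, while n + 10 = 7 — valid.
  n = -14: sqrt(16) = 4, while n + 10 = -4 — extraneous.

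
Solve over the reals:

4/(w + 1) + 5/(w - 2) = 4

w = -0.3475 or w = 3.5975

Multiply both sides by (w + 1)(w - 2):
4(w - 2) + 5(w + 1) = 4(w + 1)(w - 2).
Expand and collect terms: 4w² - 13w - 5 = 0.
By the quadratic formula, w = (13 ± √249) / 8, so w ≈ 3.5975 or w ≈ -0.3475.
Neither value makes a denominator zero (w ≠ -1, w ≠ 2), so both are valid.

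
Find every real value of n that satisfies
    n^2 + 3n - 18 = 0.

Factor: (n - 3)(n + 6) = 0.
So n = 3 or n = -6.

n = -6 or n = 3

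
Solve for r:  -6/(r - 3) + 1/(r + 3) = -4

r = -3.2013 or r = 4.4513

Multiply both sides by (r - 3)(r + 3):
-6(r + 3) + (r - 3) = -4(r - 3)(r + 3).
Expand and collect terms: -4r^2 + 5r + 57 = 0.
By the quadratic formula, r = (-5 +/- sqrt(937)) / -8, so r ~= -3.2013 or r ~= 4.4513.
Neither value makes a denominator zero (r != 3, r != -3), so both are valid.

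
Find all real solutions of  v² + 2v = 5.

v = -3.4495 or v = 1.4495

Rearrange to standard form: v² + 2v - 5 = 0.
Discriminant: (2)² − 4·1·(-5) = 24.
Quadratic formula: v = (-2 ± √24) / 2.
So v = -1 + √(6) ≈ 1.4495 or v = -√(6) - 1 ≈ -3.4495.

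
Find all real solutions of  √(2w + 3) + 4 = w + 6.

Isolate the radical: √(2w + 3) = w + 2.
Square both sides: 2w + 3 = (w + 2)².
Expand and rearrange: w² + 2w + 1 = 0.
This gives the repeated root w = -1.
Check in the original equation:
  w = -1: √(1) = 1, while w + 2 = 1 — valid.

w = -1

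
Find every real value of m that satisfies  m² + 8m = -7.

Bring every term to one side: m² + 8m + 7 = 0.
Factor: (m + 1)(m + 7) = 0.
So m = -1 or m = -7.

m = -7 or m = -1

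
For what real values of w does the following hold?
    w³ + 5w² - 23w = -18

Rearrange: w³ + 5w² - 23w + 18 = 0.
Possible rational roots are divisors of 18. Testing w = 2 gives 0, so (w - 2) is a factor.
Divide: w³ + 5w² - 23w + 18 = (w - 2)(w² + 7w - 9).
Apply the quadratic formula to w² + 7w - 9 = 0: w = (-7 ± √85)/2, i.e. w ≈ 1.1098 or w ≈ -8.1098.

w = -8.1098 or w = 1.1098 or w = 2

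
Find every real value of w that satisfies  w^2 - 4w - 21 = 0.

Factor: (w + 3)(w - 7) = 0.
So w = -3 or w = 7.

w = -3 or w = 7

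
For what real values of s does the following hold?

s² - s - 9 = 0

Discriminant: (-1)² − 4·1·(-9) = 37.
Quadratic formula: s = (1 ± √37) / 2.
So s = 1/2 + √(37)/2 ≈ 3.5414 or s = 1/2 - √(37)/2 ≈ -2.5414.

s = -2.5414 or s = 3.5414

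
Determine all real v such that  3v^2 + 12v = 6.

v = -4.4495 or v = 0.4495

Rearrange to standard form: 3v^2 + 12v - 6 = 0.
Discriminant: (12)^2 - 4*3*(-6) = 216.
Quadratic formula: v = (-12 +/- sqrt(216)) / 6.
So v = -2 + sqrt(6) ~= 0.4495 or v = -sqrt(6) - 2 ~= -4.4495.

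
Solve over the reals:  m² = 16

Bring every term to one side: m² - 16 = 0.
Factor: (m + 4)(m - 4) = 0.
So m = -4 or m = 4.

m = -4 or m = 4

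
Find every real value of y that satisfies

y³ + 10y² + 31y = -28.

y = -4.4142 or y = -4 or y = -1.5858

Rearrange: y³ + 10y² + 31y + 28 = 0.
Possible rational roots are divisors of 28. Testing y = -4 gives 0, so (y + 4) is a factor.
Divide: y³ + 10y² + 31y + 28 = (y + 4)(y² + 6y + 7).
Apply the quadratic formula to y² + 6y + 7 = 0: y = (-6 ± √8)/2, i.e. y ≈ -1.5858 or y ≈ -4.4142.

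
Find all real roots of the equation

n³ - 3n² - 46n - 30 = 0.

n = -5 or n = -0.6904 or n = 8.6904

Possible rational roots are divisors of -30. Testing n = -5 gives 0, so (n + 5) is a factor.
Divide: n³ - 3n² - 46n - 30 = (n + 5)(n² - 8n - 6).
Apply the quadratic formula to n² - 8n - 6 = 0: n = (8 ± √88)/2, i.e. n ≈ 8.6904 or n ≈ -0.6904.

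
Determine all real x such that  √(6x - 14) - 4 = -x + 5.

Isolate the radical: √(6x - 14) = -x + 9.
Square both sides: 6x - 14 = (-x + 9)².
Expand and rearrange: x² - 24x + 95 = 0.
Solving gives x = 19 or x = 5.
Check each candidate in the original equation:
  x = 19: √(100) = 10, while -x + 9 = -10 — extraneous.
  x = 5: √(16) = 4, while -x + 9 = 4 — valid.

x = 5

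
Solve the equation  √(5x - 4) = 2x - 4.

Square both sides: 5x - 4 = (2x - 4)².
Expand and rearrange: 4x² - 21x + 20 = 0.
Solving gives x = 4 or x = 1.25.
Check each candidate in the original equation:
  x = 4: √(16) = 4, while 2x - 4 = 4 — valid.
  x = 1.25: √(2.25) = 1.5, while 2x - 4 = -1.5 — extraneous.

x = 4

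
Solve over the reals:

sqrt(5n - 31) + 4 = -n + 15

Isolate the radical: sqrt(5n - 31) = -n + 11.
Square both sides: 5n - 31 = (-n + 11)^2.
Expand and rearrange: n^2 - 27n + 152 = 0.
Solving gives n = 19 or n = 8.
Check each candidate in the original equation:
  n = 19: sqrt(64) = 8, while -n + 11 = -8 — extraneous.
  n = 8: sqrt(9) = 3, while -n + 11 = 3 — valid.

n = 8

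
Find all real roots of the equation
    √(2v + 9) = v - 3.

v = 8

Square both sides: 2v + 9 = (v - 3)².
Expand and rearrange: v² - 8v = 0.
Solving gives v = 8 or v = 0.
Check each candidate in the original equation:
  v = 8: √(25) = 5, while v - 3 = 5 — valid.
  v = 0: √(9) = 3, while v - 3 = -3 — extraneous.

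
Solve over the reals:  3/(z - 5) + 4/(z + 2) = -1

Multiply both sides by (z - 5)(z + 2):
3(z + 2) + 4(z - 5) = -(z - 5)(z + 2).
Expand and collect terms: -z² - 4z + 24 = 0.
By the quadratic formula, z = (4 ± √112) / -2, so z ≈ -7.2915 or z ≈ 3.2915.
Neither value makes a denominator zero (z ≠ 5, z ≠ -2), so both are valid.

z = -7.2915 or z = 3.2915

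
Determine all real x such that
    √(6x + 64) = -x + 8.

x = 0

Square both sides: 6x + 64 = (-x + 8)².
Expand and rearrange: x² - 22x = 0.
Solving gives x = 22 or x = 0.
Check each candidate in the original equation:
  x = 22: √(196) = 14, while -x + 8 = -14 — extraneous.
  x = 0: √(64) = 8, while -x + 8 = 8 — valid.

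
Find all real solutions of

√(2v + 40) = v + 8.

Square both sides: 2v + 40 = (v + 8)².
Expand and rearrange: v² + 14v + 24 = 0.
Solving gives v = -2 or v = -12.
Check each candidate in the original equation:
  v = -2: √(36) = 6, while v + 8 = 6 — valid.
  v = -12: √(16) = 4, while v + 8 = -4 — extraneous.

v = -2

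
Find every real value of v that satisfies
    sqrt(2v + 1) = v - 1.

v = 4

Square both sides: 2v + 1 = (v - 1)^2.
Expand and rearrange: v^2 - 4v = 0.
Solving gives v = 4 or v = 0.
Check each candidate in the original equation:
  v = 4: sqrt(9) = 3, while v - 1 = 3 — valid.
  v = 0: sqrt(1) = 1, while v - 1 = -1 — extraneous.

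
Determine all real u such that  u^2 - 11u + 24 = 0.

u = 3 or u = 8

Factor: (u - 8)(u - 3) = 0.
So u = 8 or u = 3.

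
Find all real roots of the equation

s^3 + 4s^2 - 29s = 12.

Rearrange: s^3 + 4s^2 - 29s - 12 = 0.
Possible rational roots are divisors of -12. Testing s = 4 gives 0, so (s - 4) is a factor.
Divide: s^3 + 4s^2 - 29s - 12 = (s - 4)(s^2 + 8s + 3).
Apply the quadratic formula to s^2 + 8s + 3 = 0: s = (-8 +/- sqrt(52))/2, i.e. s ~= -0.3944 or s ~= -7.6056.

s = -7.6056 or s = -0.3944 or s = 4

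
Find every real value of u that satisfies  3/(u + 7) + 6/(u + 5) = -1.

Multiply both sides by (u + 7)(u + 5):
3(u + 5) + 6(u + 7) = -(u + 7)(u + 5).
Expand and collect terms: -u² - 21u - 92 = 0.
By the quadratic formula, u = (21 ± √73) / -2, so u ≈ -14.772 or u ≈ -6.228.
Neither value makes a denominator zero (u ≠ -7, u ≠ -5), so both are valid.

u = -14.772 or u = -6.228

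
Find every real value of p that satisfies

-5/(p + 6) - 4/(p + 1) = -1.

Multiply both sides by (p + 6)(p + 1):
-5(p + 1) - 4(p + 6) = -(p + 6)(p + 1).
Expand and collect terms: -p² + 2p + 23 = 0.
By the quadratic formula, p = (-2 ± √96) / -2, so p ≈ -3.899 or p ≈ 5.899.
Neither value makes a denominator zero (p ≠ -6, p ≠ -1), so both are valid.

p = -3.899 or p = 5.899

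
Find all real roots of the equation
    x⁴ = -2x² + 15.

x = -1.7321 or x = 1.7321

Let u = x². The equation becomes u² + 2u - 15 = 0.
Factor: (u - 3)(u + 5) = 0, so u = 3 or u = -5.
x² = 3 gives x = ±√(3) ≈ ±1.7321.
x² = -5 < 0 has no real solution.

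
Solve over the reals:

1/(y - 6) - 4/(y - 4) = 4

Multiply both sides by (y - 6)(y - 4):
(y - 4) - 4(y - 6) = 4(y - 6)(y - 4).
Expand and collect terms: 4y² - 37y + 76 = 0.
By the quadratic formula, y = (37 ± √153) / 8, so y ≈ 6.1712 or y ≈ 3.0788.
Neither value makes a denominator zero (y ≠ 6, y ≠ 4), so both are valid.

y = 3.0788 or y = 6.1712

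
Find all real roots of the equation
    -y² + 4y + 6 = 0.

y = -1.1623 or y = 5.1623

Discriminant: (4)² − 4·(-1)·6 = 40.
Quadratic formula: y = (-4 ± √40) / (-2).
So y = 2 - √(10) ≈ -1.1623 or y = 2 + √(10) ≈ 5.1623.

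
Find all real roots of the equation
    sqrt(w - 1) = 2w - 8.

Square both sides: w - 1 = (2w - 8)^2.
Expand and rearrange: 4w^2 - 33w + 65 = 0.
Solving gives w = 5 or w = 3.25.
Check each candidate in the original equation:
  w = 5: sqrt(4) = 2, while 2w - 8 = 2 — valid.
  w = 3.25: sqrt(2.25) = 1.5, while 2w - 8 = -1.5 — extraneous.

w = 5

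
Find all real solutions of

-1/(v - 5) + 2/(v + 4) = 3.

v = -3.3055 or v = 4.6388

Multiply both sides by (v - 5)(v + 4):
-(v + 4) + 2(v - 5) = 3(v - 5)(v + 4).
Expand and collect terms: 3v² - 4v - 46 = 0.
By the quadratic formula, v = (4 ± √568) / 6, so v ≈ 4.6388 or v ≈ -3.3055.
Neither value makes a denominator zero (v ≠ 5, v ≠ -4), so both are valid.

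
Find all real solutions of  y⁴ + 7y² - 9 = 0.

Let u = y². The equation becomes u² + 7u - 9 = 0.
By the quadratic formula, u = -7/2 + √(85)/2 or u = -√(85)/2 - 7/2.
y² = -7/2 + √(85)/2 gives y = ±√(-7/2 + √(85)/2) ≈ ±1.0535.
y² = -√(85)/2 - 7/2 < 0 has no real solution.

y = -1.0535 or y = 1.0535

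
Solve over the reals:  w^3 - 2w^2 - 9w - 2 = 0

w = -2 or w = -0.2361 or w = 4.2361

Possible rational roots are divisors of -2. Testing w = -2 gives 0, so (w + 2) is a factor.
Divide: w^3 - 2w^2 - 9w - 2 = (w + 2)(w^2 - 4w - 1).
Apply the quadratic formula to w^2 - 4w - 1 = 0: w = (4 +/- sqrt(20))/2, i.e. w ~= 4.2361 or w ~= -0.2361.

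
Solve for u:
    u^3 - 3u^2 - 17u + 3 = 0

u = -3 or u = 0.1716 or u = 5.8284

Possible rational roots are divisors of 3. Testing u = -3 gives 0, so (u + 3) is a factor.
Divide: u^3 - 3u^2 - 17u + 3 = (u + 3)(u^2 - 6u + 1).
Apply the quadratic formula to u^2 - 6u + 1 = 0: u = (6 +/- sqrt(32))/2, i.e. u ~= 5.8284 or u ~= 0.1716.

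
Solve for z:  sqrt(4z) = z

Square both sides: 4z = (z)^2.
Expand and rearrange: z^2 - 4z = 0.
Solving gives z = 4 or z = 0.
Check each candidate in the original equation:
  z = 4: sqrt(16) = 4, while z = 4 — valid.
  z = 0: sqrt(0) = 0, while z = 0 — valid.

z = 0 or z = 4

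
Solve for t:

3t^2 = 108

t = -6 or t = 6

Bring every term to one side: 3t^2 - 108 = 0.
Factor: 3(t + 6)(t - 6) = 0.
So t = -6 or t = 6.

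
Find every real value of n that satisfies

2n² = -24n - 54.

Bring every term to one side: 2n² + 24n + 54 = 0.
Factor: 2(n + 9)(n + 3) = 0.
So n = -9 or n = -3.

n = -9 or n = -3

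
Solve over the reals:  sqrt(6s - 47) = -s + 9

s = 8

Square both sides: 6s - 47 = (-s + 9)^2.
Expand and rearrange: s^2 - 24s + 128 = 0.
Solving gives s = 16 or s = 8.
Check each candidate in the original equation:
  s = 16: sqrt(49) = 7, while -s + 9 = -7 — extraneous.
  s = 8: sqrt(1) = 1, while -s + 9 = 1 — valid.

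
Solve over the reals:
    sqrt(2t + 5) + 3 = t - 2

Isolate the radical: sqrt(2t + 5) = t - 5.
Square both sides: 2t + 5 = (t - 5)^2.
Expand and rearrange: t^2 - 12t + 20 = 0.
Solving gives t = 10 or t = 2.
Check each candidate in the original equation:
  t = 10: sqrt(25) = 5, while t - 5 = 5 — valid.
  t = 2: sqrt(9) = 3, while t - 5 = -3 — extraneous.

t = 10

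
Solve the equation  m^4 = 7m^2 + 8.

Let u = m^2. The equation becomes u^2 - 7u - 8 = 0.
Factor: (u + 1)(u - 8) = 0, so u = -1 or u = 8.
m^2 = -1 < 0 has no real solution.
m^2 = 8 gives m = +/-2*sqrt(2) ~= +/-2.8284.

m = -2.8284 or m = 2.8284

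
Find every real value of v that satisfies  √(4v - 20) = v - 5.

Square both sides: 4v - 20 = (v - 5)².
Expand and rearrange: v² - 14v + 45 = 0.
Solving gives v = 9 or v = 5.
Check each candidate in the original equation:
  v = 9: √(16) = 4, while v - 5 = 4 — valid.
  v = 5: √(0) = 0, while v - 5 = 0 — valid.

v = 5 or v = 9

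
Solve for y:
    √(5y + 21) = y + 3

y = 3

Square both sides: 5y + 21 = (y + 3)².
Expand and rearrange: y² + y - 12 = 0.
Solving gives y = 3 or y = -4.
Check each candidate in the original equation:
  y = 3: √(36) = 6, while y + 3 = 6 — valid.
  y = -4: √(1) = 1, while y + 3 = -1 — extraneous.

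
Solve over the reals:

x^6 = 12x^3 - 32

Let u = x^3. The equation becomes u^2 - 12u + 32 = 0.
Factor: (u - 8)(u - 4) = 0, so u = 8 or u = 4.
x^3 = 8 gives x = 2.
x^3 = 4 gives x = (4)^(1/3) ~= 1.5874.

x = 1.5874 or x = 2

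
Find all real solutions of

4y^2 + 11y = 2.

y = -2.9212 or y = 0.1712

Rearrange to standard form: 4y^2 + 11y - 2 = 0.
Discriminant: (11)^2 - 4*4*(-2) = 153.
Quadratic formula: y = (-11 +/- sqrt(153)) / 8.
So y = -11/8 + 3*sqrt(17)/8 ~= 0.1712 or y = -3*sqrt(17)/8 - 11/8 ~= -2.9212.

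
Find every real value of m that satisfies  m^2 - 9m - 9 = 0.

Discriminant: (-9)^2 - 4*1*(-9) = 117.
Quadratic formula: m = (9 +/- sqrt(117)) / 2.
So m = 9/2 + 3*sqrt(13)/2 ~= 9.9083 or m = 9/2 - 3*sqrt(13)/2 ~= -0.9083.

m = -0.9083 or m = 9.9083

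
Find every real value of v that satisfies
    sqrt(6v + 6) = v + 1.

Square both sides: 6v + 6 = (v + 1)^2.
Expand and rearrange: v^2 - 4v - 5 = 0.
Solving gives v = 5 or v = -1.
Check each candidate in the original equation:
  v = 5: sqrt(36) = 6, while v + 1 = 6 — valid.
  v = -1: sqrt(0) = 0, while v + 1 = 0 — valid.

v = -1 or v = 5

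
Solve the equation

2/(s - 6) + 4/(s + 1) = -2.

s = -3.2426 or s = 5.2426

Multiply both sides by (s - 6)(s + 1):
2(s + 1) + 4(s - 6) = -2(s - 6)(s + 1).
Expand and collect terms: -2s^2 + 4s + 34 = 0.
By the quadratic formula, s = (-4 +/- sqrt(288)) / -4, so s ~= -3.2426 or s ~= 5.2426.
Neither value makes a denominator zero (s != 6, s != -1), so both are valid.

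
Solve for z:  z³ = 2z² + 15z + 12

z = -2.2749 or z = -1 or z = 5.2749

Rearrange: z³ - 2z² - 15z - 12 = 0.
Possible rational roots are divisors of -12. Testing z = -1 gives 0, so (z + 1) is a factor.
Divide: z³ - 2z² - 15z - 12 = (z + 1)(z² - 3z - 12).
Apply the quadratic formula to z² - 3z - 12 = 0: z = (3 ± √57)/2, i.e. z ≈ 5.2749 or z ≈ -2.2749.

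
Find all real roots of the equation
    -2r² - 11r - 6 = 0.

r = -4.886 or r = -0.614

Discriminant: (-11)² − 4·(-2)·(-6) = 73.
Quadratic formula: r = (11 ± √73) / (-4).
So r = -11/4 - √(73)/4 ≈ -4.886 or r = -11/4 + √(73)/4 ≈ -0.614.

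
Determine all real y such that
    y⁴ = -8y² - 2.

Let u = y². The equation becomes u² + 8u + 2 = 0.
By the quadratic formula, u = -4 + √(14) or u = -4 - √(14).
y² = -4 + √(14) < 0 has no real solution.
y² = -4 - √(14) < 0 has no real solution.

No real solutions.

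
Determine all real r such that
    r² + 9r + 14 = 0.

r = -7 or r = -2

Factor: (r + 7)(r + 2) = 0.
So r = -7 or r = -2.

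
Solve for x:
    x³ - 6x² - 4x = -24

x = -2 or x = 2 or x = 6

Rearrange: x³ - 6x² - 4x + 24 = 0.
Possible rational roots are divisors of 24. Testing x = -2 gives 0, so (x + 2) is a factor.
Divide: x³ - 6x² - 4x + 24 = (x + 2)(x² - 8x + 12).
Factor the quadratic: x = 6 or x = 2.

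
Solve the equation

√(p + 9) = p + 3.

Square both sides: p + 9 = (p + 3)².
Expand and rearrange: p² + 5p = 0.
Solving gives p = 0 or p = -5.
Check each candidate in the original equation:
  p = 0: √(9) = 3, while p + 3 = 3 — valid.
  p = -5: √(4) = 2, while p + 3 = -2 — extraneous.

p = 0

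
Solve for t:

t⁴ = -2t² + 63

t = -2.6458 or t = 2.6458

Let u = t². The equation becomes u² + 2u - 63 = 0.
Factor: (u + 9)(u - 7) = 0, so u = -9 or u = 7.
t² = -9 < 0 has no real solution.
t² = 7 gives t = ±√(7) ≈ ±2.6458.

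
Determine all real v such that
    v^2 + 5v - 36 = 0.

v = -9 or v = 4

Factor: (v + 9)(v - 4) = 0.
So v = -9 or v = 4.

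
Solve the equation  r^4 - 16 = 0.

r = -2 or r = 2

Let u = r^2. The equation becomes u^2 - 16 = 0.
Factor: (u + 4)(u - 4) = 0, so u = -4 or u = 4.
r^2 = -4 < 0 has no real solution.
r^2 = 4 gives r = +/-2.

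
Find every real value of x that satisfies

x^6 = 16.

Let u = x^3. The equation becomes u^2 - 16 = 0.
Factor: (u + 4)(u - 4) = 0, so u = -4 or u = 4.
x^3 = -4 gives x = -(4)^(1/3) ~= -1.5874.
x^3 = 4 gives x = (4)^(1/3) ~= 1.5874.

x = -1.5874 or x = 1.5874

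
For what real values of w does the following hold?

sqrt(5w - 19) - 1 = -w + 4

Isolate the radical: sqrt(5w - 19) = -w + 5.
Square both sides: 5w - 19 = (-w + 5)^2.
Expand and rearrange: w^2 - 15w + 44 = 0.
Solving gives w = 11 or w = 4.
Check each candidate in the original equation:
  w = 11: sqrt(36) = 6, while -w + 5 = -6 — extraneous.
  w = 4: sqrt(1) = 1, while -w + 5 = 1 — valid.

w = 4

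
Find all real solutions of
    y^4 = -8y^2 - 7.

No real solutions.

Let u = y^2. The equation becomes u^2 + 8u + 7 = 0.
Factor: (u + 1)(u + 7) = 0, so u = -1 or u = -7.
y^2 = -1 < 0 has no real solution.
y^2 = -7 < 0 has no real solution.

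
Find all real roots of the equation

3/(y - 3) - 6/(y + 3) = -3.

y = 0 or y = 1

Multiply both sides by (y - 3)(y + 3):
3(y + 3) - 6(y - 3) = -3(y - 3)(y + 3).
Expand and collect terms: -3y² + 3y = 0.
Factor or apply the quadratic formula: y = 0 or y = 1.
Neither value makes a denominator zero (y ≠ 3, y ≠ -3), so both are valid.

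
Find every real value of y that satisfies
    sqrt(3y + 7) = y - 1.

Square both sides: 3y + 7 = (y - 1)^2.
Expand and rearrange: y^2 - 5y - 6 = 0.
Solving gives y = 6 or y = -1.
Check each candidate in the original equation:
  y = 6: sqrt(25) = 5, while y - 1 = 5 — valid.
  y = -1: sqrt(4) = 2, while y - 1 = -2 — extraneous.

y = 6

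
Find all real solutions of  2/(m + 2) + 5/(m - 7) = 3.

Multiply both sides by (m + 2)(m - 7):
2(m - 7) + 5(m + 2) = 3(m + 2)(m - 7).
Expand and collect terms: 3m² - 22m - 38 = 0.
By the quadratic formula, m = (22 ± √940) / 6, so m ≈ 8.7766 or m ≈ -1.4432.
Neither value makes a denominator zero (m ≠ -2, m ≠ 7), so both are valid.

m = -1.4432 or m = 8.7766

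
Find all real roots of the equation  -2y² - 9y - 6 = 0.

Discriminant: (-9)² − 4·(-2)·(-6) = 33.
Quadratic formula: y = (9 ± √33) / (-4).
So y = -9/4 - √(33)/4 ≈ -3.6861 or y = -9/4 + √(33)/4 ≈ -0.8139.

y = -3.6861 or y = -0.8139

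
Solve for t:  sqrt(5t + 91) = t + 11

t = -2

Square both sides: 5t + 91 = (t + 11)^2.
Expand and rearrange: t^2 + 17t + 30 = 0.
Solving gives t = -2 or t = -15.
Check each candidate in the original equation:
  t = -2: sqrt(81) = 9, while t + 11 = 9 — valid.
  t = -15: sqrt(16) = 4, while t + 11 = -4 — extraneous.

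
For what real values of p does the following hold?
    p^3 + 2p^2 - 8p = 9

p = -3.5414 or p = -1 or p = 2.5414

Rearrange: p^3 + 2p^2 - 8p - 9 = 0.
Possible rational roots are divisors of -9. Testing p = -1 gives 0, so (p + 1) is a factor.
Divide: p^3 + 2p^2 - 8p - 9 = (p + 1)(p^2 + p - 9).
Apply the quadratic formula to p^2 + p - 9 = 0: p = (-1 +/- sqrt(37))/2, i.e. p ~= 2.5414 or p ~= -3.5414.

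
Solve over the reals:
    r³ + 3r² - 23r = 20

Rearrange: r³ + 3r² - 23r - 20 = 0.
Possible rational roots are divisors of -20. Testing r = 4 gives 0, so (r - 4) is a factor.
Divide: r³ + 3r² - 23r - 20 = (r - 4)(r² + 7r + 5).
Apply the quadratic formula to r² + 7r + 5 = 0: r = (-7 ± √29)/2, i.e. r ≈ -0.8074 or r ≈ -6.1926.

r = -6.1926 or r = -0.8074 or r = 4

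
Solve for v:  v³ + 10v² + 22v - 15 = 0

v = -5.5414 or v = -5 or v = 0.5414

Possible rational roots are divisors of -15. Testing v = -5 gives 0, so (v + 5) is a factor.
Divide: v³ + 10v² + 22v - 15 = (v + 5)(v² + 5v - 3).
Apply the quadratic formula to v² + 5v - 3 = 0: v = (-5 ± √37)/2, i.e. v ≈ 0.5414 or v ≈ -5.5414.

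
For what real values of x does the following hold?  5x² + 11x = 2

Rearrange to standard form: 5x² + 11x - 2 = 0.
Discriminant: (11)² − 4·5·(-2) = 161.
Quadratic formula: x = (-11 ± √161) / 10.
So x = -11/10 + √(161)/10 ≈ 0.1689 or x = -√(161)/10 - 11/10 ≈ -2.3689.

x = -2.3689 or x = 0.1689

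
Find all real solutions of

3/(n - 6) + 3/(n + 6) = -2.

n = -7.6847 or n = 4.6847

Multiply both sides by (n - 6)(n + 6):
3(n + 6) + 3(n - 6) = -2(n - 6)(n + 6).
Expand and collect terms: -2n^2 - 6n + 72 = 0.
By the quadratic formula, n = (6 +/- sqrt(612)) / -4, so n ~= -7.6847 or n ~= 4.6847.
Neither value makes a denominator zero (n != 6, n != -6), so both are valid.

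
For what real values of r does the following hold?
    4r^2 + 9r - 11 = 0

Discriminant: (9)^2 - 4*4*(-11) = 257.
Quadratic formula: r = (-9 +/- sqrt(257)) / 8.
So r = -9/8 + sqrt(257)/8 ~= 0.8789 or r = -sqrt(257)/8 - 9/8 ~= -3.1289.

r = -3.1289 or r = 0.8789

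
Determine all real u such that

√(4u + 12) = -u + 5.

Square both sides: 4u + 12 = (-u + 5)².
Expand and rearrange: u² - 14u + 13 = 0.
Solving gives u = 13 or u = 1.
Check each candidate in the original equation:
  u = 13: √(64) = 8, while -u + 5 = -8 — extraneous.
  u = 1: √(16) = 4, while -u + 5 = 4 — valid.

u = 1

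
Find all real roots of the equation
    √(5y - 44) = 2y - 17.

y = 9 or y = 9.25

Square both sides: 5y - 44 = (2y - 17)².
Expand and rearrange: 4y² - 73y + 333 = 0.
Solving gives y = 9.25 or y = 9.
Check each candidate in the original equation:
  y = 9.25: √(2.25) = 1.5, while 2y - 17 = 1.5 — valid.
  y = 9: √(1) = 1, while 2y - 17 = 1 — valid.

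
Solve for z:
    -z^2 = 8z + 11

z = -6.2361 or z = -1.7639

Rearrange to standard form: -z^2 - 8z - 11 = 0.
Discriminant: (-8)^2 - 4*(-1)*(-11) = 20.
Quadratic formula: z = (8 +/- sqrt(20)) / (-2).
So z = -4 - sqrt(5) ~= -6.2361 or z = -4 + sqrt(5) ~= -1.7639.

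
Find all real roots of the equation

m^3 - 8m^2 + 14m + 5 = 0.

Possible rational roots are divisors of 5. Testing m = 5 gives 0, so (m - 5) is a factor.
Divide: m^3 - 8m^2 + 14m + 5 = (m - 5)(m^2 - 3m - 1).
Apply the quadratic formula to m^2 - 3m - 1 = 0: m = (3 +/- sqrt(13))/2, i.e. m ~= 3.3028 or m ~= -0.3028.

m = -0.3028 or m = 3.3028 or m = 5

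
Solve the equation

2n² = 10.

Rearrange to standard form: 2n² - 10 = 0.
Discriminant: (0)² − 4·2·(-10) = 80.
Quadratic formula: n = (0 ± √80) / 4.
So n = √(5) ≈ 2.2361 or n = -√(5) ≈ -2.2361.

n = -2.2361 or n = 2.2361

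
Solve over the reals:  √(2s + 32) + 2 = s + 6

s = 2

Isolate the radical: √(2s + 32) = s + 4.
Square both sides: 2s + 32 = (s + 4)².
Expand and rearrange: s² + 6s - 16 = 0.
Solving gives s = 2 or s = -8.
Check each candidate in the original equation:
  s = 2: √(36) = 6, while s + 4 = 6 — valid.
  s = -8: √(16) = 4, while s + 4 = -4 — extraneous.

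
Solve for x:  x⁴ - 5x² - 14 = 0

x = -2.6458 or x = 2.6458

Let u = x². The equation becomes u² - 5u - 14 = 0.
Factor: (u + 2)(u - 7) = 0, so u = -2 or u = 7.
x² = -2 < 0 has no real solution.
x² = 7 gives x = ±√(7) ≈ ±2.6458.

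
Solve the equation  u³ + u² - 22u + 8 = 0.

Possible rational roots are divisors of 8. Testing u = 4 gives 0, so (u - 4) is a factor.
Divide: u³ + u² - 22u + 8 = (u - 4)(u² + 5u - 2).
Apply the quadratic formula to u² + 5u - 2 = 0: u = (-5 ± √33)/2, i.e. u ≈ 0.3723 or u ≈ -5.3723.

u = -5.3723 or u = 0.3723 or u = 4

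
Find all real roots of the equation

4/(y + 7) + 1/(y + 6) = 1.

y = -6.2361 or y = -1.7639

Multiply both sides by (y + 7)(y + 6):
4(y + 6) + (y + 7) = (y + 7)(y + 6).
Expand and collect terms: y² + 8y + 11 = 0.
By the quadratic formula, y = (-8 ± √20) / 2, so y ≈ -1.7639 or y ≈ -6.2361.
Neither value makes a denominator zero (y ≠ -7, y ≠ -6), so both are valid.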